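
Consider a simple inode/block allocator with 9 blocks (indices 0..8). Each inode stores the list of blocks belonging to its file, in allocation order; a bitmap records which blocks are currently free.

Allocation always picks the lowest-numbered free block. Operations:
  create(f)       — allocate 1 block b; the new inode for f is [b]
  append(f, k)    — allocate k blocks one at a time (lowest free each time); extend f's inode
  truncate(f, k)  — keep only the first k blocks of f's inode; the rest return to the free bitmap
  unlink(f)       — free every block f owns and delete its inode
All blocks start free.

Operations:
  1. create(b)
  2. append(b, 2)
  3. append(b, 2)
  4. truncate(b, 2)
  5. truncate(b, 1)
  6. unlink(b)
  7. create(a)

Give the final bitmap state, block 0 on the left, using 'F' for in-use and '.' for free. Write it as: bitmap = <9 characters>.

bitmap = F........

[1] create(b) — b=0 (map F........)
[2] append(b, 2) — b=0,1,2 (map FFF......)
[3] append(b, 2) — b=0,1,2,3,4 (map FFFFF....)
[4] truncate(b, 2) — b=0,1 (map FF.......)
[5] truncate(b, 1) — b=0 (map F........)
[6] unlink(b) —  (map .........)
[7] create(a) — a=0 (map F........)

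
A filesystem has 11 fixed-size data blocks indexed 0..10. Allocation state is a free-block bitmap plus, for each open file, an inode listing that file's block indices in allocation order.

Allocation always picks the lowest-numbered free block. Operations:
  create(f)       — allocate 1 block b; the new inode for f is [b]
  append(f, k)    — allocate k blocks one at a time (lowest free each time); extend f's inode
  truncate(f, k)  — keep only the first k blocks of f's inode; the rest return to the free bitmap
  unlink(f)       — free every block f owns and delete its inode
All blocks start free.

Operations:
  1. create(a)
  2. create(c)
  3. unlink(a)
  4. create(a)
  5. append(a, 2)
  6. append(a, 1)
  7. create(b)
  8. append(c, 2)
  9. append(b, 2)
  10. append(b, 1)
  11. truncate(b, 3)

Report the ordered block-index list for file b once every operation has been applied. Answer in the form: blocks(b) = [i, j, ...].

blocks(b) = [5, 8, 9]

after create(a) → a:[0]  free=[F..........]
after create(c) → a:[0], c:[1]  free=[FF.........]
after unlink(a) → c:[1]  free=[.F.........]
after create(a) → a:[0], c:[1]  free=[FF.........]
after append(a, 2) → a:[0, 2, 3], c:[1]  free=[FFFF.......]
after append(a, 1) → a:[0, 2, 3, 4], c:[1]  free=[FFFFF......]
after create(b) → a:[0, 2, 3, 4], b:[5], c:[1]  free=[FFFFFF.....]
after append(c, 2) → a:[0, 2, 3, 4], b:[5], c:[1, 6, 7]  free=[FFFFFFFF...]
after append(b, 2) → a:[0, 2, 3, 4], b:[5, 8, 9], c:[1, 6, 7]  free=[FFFFFFFFFF.]
after append(b, 1) → a:[0, 2, 3, 4], b:[5, 8, 9, 10], c:[1, 6, 7]  free=[FFFFFFFFFFF]
after truncate(b, 3) → a:[0, 2, 3, 4], b:[5, 8, 9], c:[1, 6, 7]  free=[FFFFFFFFFF.]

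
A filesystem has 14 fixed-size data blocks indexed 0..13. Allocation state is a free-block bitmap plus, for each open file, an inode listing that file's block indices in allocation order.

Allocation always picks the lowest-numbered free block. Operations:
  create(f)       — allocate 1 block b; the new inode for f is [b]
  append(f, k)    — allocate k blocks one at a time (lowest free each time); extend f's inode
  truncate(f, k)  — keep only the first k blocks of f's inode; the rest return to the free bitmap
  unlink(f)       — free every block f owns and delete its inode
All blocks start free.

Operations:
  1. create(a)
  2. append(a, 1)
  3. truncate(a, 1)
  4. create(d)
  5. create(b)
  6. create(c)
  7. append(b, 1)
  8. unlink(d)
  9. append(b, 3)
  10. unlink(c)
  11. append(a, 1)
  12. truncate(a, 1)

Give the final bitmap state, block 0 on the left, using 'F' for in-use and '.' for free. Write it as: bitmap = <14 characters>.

  1. create(a)  ⇒  F.............  {a→[0]}
  2. append(a, 1)  ⇒  FF............  {a→[0, 1]}
  3. truncate(a, 1)  ⇒  F.............  {a→[0]}
  4. create(d)  ⇒  FF............  {a→[0]; d→[1]}
  5. create(b)  ⇒  FFF...........  {a→[0]; b→[2]; d→[1]}
  6. create(c)  ⇒  FFFF..........  {a→[0]; b→[2]; c→[3]; d→[1]}
  7. append(b, 1)  ⇒  FFFFF.........  {a→[0]; b→[2, 4]; c→[3]; d→[1]}
  8. unlink(d)  ⇒  F.FFF.........  {a→[0]; b→[2, 4]; c→[3]}
  9. append(b, 3)  ⇒  FFFFFFF.......  {a→[0]; b→[2, 4, 1, 5, 6]; c→[3]}
  10. unlink(c)  ⇒  FFF.FFF.......  {a→[0]; b→[2, 4, 1, 5, 6]}
  11. append(a, 1)  ⇒  FFFFFFF.......  {a→[0, 3]; b→[2, 4, 1, 5, 6]}
  12. truncate(a, 1)  ⇒  FFF.FFF.......  {a→[0]; b→[2, 4, 1, 5, 6]}

bitmap = FFF.FFF.......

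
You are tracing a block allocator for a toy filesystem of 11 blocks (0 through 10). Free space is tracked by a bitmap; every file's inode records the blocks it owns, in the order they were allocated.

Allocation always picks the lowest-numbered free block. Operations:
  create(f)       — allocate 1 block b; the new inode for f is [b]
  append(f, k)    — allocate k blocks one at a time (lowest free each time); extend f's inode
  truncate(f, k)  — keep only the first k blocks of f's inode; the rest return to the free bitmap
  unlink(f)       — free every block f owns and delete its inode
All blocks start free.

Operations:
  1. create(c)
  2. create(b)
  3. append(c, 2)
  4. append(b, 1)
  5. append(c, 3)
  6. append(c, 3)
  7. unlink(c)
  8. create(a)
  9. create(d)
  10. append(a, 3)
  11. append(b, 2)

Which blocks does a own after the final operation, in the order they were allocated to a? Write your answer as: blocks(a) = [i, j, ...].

blocks(a) = [0, 3, 5, 6]

[1] create(c) — c=0 (map F..........)
[2] create(b) — b=1 c=0 (map FF.........)
[3] append(c, 2) — b=1 c=0,2,3 (map FFFF.......)
[4] append(b, 1) — b=1,4 c=0,2,3 (map FFFFF......)
[5] append(c, 3) — b=1,4 c=0,2,3,5,6,7 (map FFFFFFFF...)
[6] append(c, 3) — b=1,4 c=0,2,3,5,6,7,8,9,10 (map FFFFFFFFFFF)
[7] unlink(c) — b=1,4 (map .F..F......)
[8] create(a) — a=0 b=1,4 (map FF..F......)
[9] create(d) — a=0 b=1,4 d=2 (map FFF.F......)
[10] append(a, 3) — a=0,3,5,6 b=1,4 d=2 (map FFFFFFF....)
[11] append(b, 2) — a=0,3,5,6 b=1,4,7,8 d=2 (map FFFFFFFFF..)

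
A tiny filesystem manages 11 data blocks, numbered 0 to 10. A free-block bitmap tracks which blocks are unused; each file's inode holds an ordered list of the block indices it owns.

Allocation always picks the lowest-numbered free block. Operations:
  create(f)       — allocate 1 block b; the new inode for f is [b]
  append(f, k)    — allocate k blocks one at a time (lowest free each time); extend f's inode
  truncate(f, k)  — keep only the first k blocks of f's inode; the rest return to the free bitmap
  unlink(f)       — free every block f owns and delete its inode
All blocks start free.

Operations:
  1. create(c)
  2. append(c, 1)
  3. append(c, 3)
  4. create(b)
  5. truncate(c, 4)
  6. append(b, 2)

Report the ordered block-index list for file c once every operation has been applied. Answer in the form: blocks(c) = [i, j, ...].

blocks(c) = [0, 1, 2, 3]

after create(c) → c:[0]  free=[F..........]
after append(c, 1) → c:[0, 1]  free=[FF.........]
after append(c, 3) → c:[0, 1, 2, 3, 4]  free=[FFFFF......]
after create(b) → b:[5], c:[0, 1, 2, 3, 4]  free=[FFFFFF.....]
after truncate(c, 4) → b:[5], c:[0, 1, 2, 3]  free=[FFFF.F.....]
after append(b, 2) → b:[5, 4, 6], c:[0, 1, 2, 3]  free=[FFFFFFF....]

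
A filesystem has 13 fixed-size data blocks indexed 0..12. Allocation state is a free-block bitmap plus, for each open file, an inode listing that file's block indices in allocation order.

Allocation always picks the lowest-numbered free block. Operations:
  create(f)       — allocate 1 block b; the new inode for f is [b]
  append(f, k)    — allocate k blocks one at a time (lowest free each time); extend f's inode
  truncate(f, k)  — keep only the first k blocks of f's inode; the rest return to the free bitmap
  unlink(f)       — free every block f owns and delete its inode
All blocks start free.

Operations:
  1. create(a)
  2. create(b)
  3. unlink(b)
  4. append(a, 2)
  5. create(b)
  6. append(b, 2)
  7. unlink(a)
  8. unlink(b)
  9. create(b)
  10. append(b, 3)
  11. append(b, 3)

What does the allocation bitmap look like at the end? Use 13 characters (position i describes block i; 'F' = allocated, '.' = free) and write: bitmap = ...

  1. create(a)  ⇒  F............  {a→[0]}
  2. create(b)  ⇒  FF...........  {a→[0]; b→[1]}
  3. unlink(b)  ⇒  F............  {a→[0]}
  4. append(a, 2)  ⇒  FFF..........  {a→[0, 1, 2]}
  5. create(b)  ⇒  FFFF.........  {a→[0, 1, 2]; b→[3]}
  6. append(b, 2)  ⇒  FFFFFF.......  {a→[0, 1, 2]; b→[3, 4, 5]}
  7. unlink(a)  ⇒  ...FFF.......  {b→[3, 4, 5]}
  8. unlink(b)  ⇒  .............  {}
  9. create(b)  ⇒  F............  {b→[0]}
  10. append(b, 3)  ⇒  FFFF.........  {b→[0, 1, 2, 3]}
  11. append(b, 3)  ⇒  FFFFFFF......  {b→[0, 1, 2, 3, 4, 5, 6]}

bitmap = FFFFFFF......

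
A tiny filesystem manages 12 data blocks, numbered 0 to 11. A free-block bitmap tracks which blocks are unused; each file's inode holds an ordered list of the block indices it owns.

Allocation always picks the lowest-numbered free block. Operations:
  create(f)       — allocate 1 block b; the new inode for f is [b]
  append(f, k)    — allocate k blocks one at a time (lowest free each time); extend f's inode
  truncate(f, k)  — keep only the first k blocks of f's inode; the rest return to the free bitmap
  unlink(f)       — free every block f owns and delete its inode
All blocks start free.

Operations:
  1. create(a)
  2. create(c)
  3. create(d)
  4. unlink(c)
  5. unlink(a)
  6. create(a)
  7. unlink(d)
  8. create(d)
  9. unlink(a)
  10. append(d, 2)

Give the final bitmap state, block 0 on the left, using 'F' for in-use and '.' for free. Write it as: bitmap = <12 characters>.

create(a): bitmap=F........... | a=[0]
create(c): bitmap=FF.......... | a=[0] c=[1]
create(d): bitmap=FFF......... | a=[0] c=[1] d=[2]
unlink(c): bitmap=F.F......... | a=[0] d=[2]
unlink(a): bitmap=..F......... | d=[2]
create(a): bitmap=F.F......... | a=[0] d=[2]
unlink(d): bitmap=F........... | a=[0]
create(d): bitmap=FF.......... | a=[0] d=[1]
unlink(a): bitmap=.F.......... | d=[1]
append(d, 2): bitmap=FFF......... | d=[1, 0, 2]

bitmap = FFF.........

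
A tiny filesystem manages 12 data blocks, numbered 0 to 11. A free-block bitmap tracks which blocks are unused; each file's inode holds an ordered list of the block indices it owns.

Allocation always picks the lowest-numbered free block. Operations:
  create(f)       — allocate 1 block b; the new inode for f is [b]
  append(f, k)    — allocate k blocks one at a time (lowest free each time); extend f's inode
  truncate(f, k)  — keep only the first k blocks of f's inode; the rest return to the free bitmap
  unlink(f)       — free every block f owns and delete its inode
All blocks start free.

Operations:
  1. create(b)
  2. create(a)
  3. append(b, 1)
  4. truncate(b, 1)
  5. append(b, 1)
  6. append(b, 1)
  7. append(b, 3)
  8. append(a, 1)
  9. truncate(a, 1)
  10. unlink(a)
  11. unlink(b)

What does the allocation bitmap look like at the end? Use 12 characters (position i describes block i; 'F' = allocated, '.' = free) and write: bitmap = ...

bitmap = ............

[1] create(b) — b=0 (map F...........)
[2] create(a) — a=1 b=0 (map FF..........)
[3] append(b, 1) — a=1 b=0,2 (map FFF.........)
[4] truncate(b, 1) — a=1 b=0 (map FF..........)
[5] append(b, 1) — a=1 b=0,2 (map FFF.........)
[6] append(b, 1) — a=1 b=0,2,3 (map FFFF........)
[7] append(b, 3) — a=1 b=0,2,3,4,5,6 (map FFFFFFF.....)
[8] append(a, 1) — a=1,7 b=0,2,3,4,5,6 (map FFFFFFFF....)
[9] truncate(a, 1) — a=1 b=0,2,3,4,5,6 (map FFFFFFF.....)
[10] unlink(a) — b=0,2,3,4,5,6 (map F.FFFFF.....)
[11] unlink(b) —  (map ............)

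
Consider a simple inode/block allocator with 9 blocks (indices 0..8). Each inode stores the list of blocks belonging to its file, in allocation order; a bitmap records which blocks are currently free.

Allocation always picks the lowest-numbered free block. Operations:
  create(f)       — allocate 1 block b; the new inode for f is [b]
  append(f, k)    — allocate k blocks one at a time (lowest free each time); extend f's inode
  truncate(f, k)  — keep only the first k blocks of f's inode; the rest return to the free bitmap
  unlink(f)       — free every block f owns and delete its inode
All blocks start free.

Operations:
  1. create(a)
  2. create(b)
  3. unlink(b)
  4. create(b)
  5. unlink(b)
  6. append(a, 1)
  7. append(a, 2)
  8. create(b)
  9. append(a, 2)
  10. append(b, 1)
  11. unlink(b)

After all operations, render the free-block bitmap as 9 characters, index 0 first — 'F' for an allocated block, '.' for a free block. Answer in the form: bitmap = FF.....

after create(a) → a:[0]  free=[F........]
after create(b) → a:[0], b:[1]  free=[FF.......]
after unlink(b) → a:[0]  free=[F........]
after create(b) → a:[0], b:[1]  free=[FF.......]
after unlink(b) → a:[0]  free=[F........]
after append(a, 1) → a:[0, 1]  free=[FF.......]
after append(a, 2) → a:[0, 1, 2, 3]  free=[FFFF.....]
after create(b) → a:[0, 1, 2, 3], b:[4]  free=[FFFFF....]
after append(a, 2) → a:[0, 1, 2, 3, 5, 6], b:[4]  free=[FFFFFFF..]
after append(b, 1) → a:[0, 1, 2, 3, 5, 6], b:[4, 7]  free=[FFFFFFFF.]
after unlink(b) → a:[0, 1, 2, 3, 5, 6]  free=[FFFF.FF..]

bitmap = FFFF.FF..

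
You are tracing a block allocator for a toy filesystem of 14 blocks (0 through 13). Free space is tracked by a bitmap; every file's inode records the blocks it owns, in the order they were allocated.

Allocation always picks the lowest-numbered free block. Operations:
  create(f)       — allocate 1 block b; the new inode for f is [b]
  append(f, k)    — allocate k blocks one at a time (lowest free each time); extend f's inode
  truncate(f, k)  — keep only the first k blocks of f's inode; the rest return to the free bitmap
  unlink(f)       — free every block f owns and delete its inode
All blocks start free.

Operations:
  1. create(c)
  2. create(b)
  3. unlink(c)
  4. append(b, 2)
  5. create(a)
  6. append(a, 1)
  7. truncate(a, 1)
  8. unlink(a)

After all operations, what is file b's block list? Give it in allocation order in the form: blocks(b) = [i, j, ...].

blocks(b) = [1, 0, 2]

create(c): bitmap=F............. | c=[0]
create(b): bitmap=FF............ | b=[1] c=[0]
unlink(c): bitmap=.F............ | b=[1]
append(b, 2): bitmap=FFF........... | b=[1, 0, 2]
create(a): bitmap=FFFF.......... | a=[3] b=[1, 0, 2]
append(a, 1): bitmap=FFFFF......... | a=[3, 4] b=[1, 0, 2]
truncate(a, 1): bitmap=FFFF.......... | a=[3] b=[1, 0, 2]
unlink(a): bitmap=FFF........... | b=[1, 0, 2]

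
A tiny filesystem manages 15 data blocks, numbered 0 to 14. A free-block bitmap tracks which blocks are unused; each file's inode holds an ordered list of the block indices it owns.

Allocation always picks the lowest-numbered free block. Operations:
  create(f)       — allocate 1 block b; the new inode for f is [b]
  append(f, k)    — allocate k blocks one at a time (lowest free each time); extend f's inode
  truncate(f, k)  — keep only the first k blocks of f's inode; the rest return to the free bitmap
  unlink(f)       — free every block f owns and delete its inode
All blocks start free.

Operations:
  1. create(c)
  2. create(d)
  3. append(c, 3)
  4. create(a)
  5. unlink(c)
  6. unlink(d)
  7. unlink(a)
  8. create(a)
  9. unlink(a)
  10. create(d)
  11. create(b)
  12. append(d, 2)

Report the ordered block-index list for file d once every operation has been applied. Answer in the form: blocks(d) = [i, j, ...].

after create(c) → c:[0]  free=[F..............]
after create(d) → c:[0], d:[1]  free=[FF.............]
after append(c, 3) → c:[0, 2, 3, 4], d:[1]  free=[FFFFF..........]
after create(a) → a:[5], c:[0, 2, 3, 4], d:[1]  free=[FFFFFF.........]
after unlink(c) → a:[5], d:[1]  free=[.F...F.........]
after unlink(d) → a:[5]  free=[.....F.........]
after unlink(a) →   free=[...............]
after create(a) → a:[0]  free=[F..............]
after unlink(a) →   free=[...............]
after create(d) → d:[0]  free=[F..............]
after create(b) → b:[1], d:[0]  free=[FF.............]
after append(d, 2) → b:[1], d:[0, 2, 3]  free=[FFFF...........]

blocks(d) = [0, 2, 3]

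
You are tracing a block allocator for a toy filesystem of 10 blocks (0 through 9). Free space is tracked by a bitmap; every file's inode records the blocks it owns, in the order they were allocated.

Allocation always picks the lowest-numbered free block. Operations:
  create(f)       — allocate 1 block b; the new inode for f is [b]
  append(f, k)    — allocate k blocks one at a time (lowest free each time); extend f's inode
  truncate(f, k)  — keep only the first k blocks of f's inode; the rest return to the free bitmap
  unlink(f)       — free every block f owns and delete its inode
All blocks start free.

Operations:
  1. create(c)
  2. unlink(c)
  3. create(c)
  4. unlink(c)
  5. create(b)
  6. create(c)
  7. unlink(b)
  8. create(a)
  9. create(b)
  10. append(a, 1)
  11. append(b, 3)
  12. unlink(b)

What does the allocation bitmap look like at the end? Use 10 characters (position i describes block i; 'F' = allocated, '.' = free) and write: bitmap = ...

bitmap = FF.F......

  1. create(c)  ⇒  F.........  {c→[0]}
  2. unlink(c)  ⇒  ..........  {}
  3. create(c)  ⇒  F.........  {c→[0]}
  4. unlink(c)  ⇒  ..........  {}
  5. create(b)  ⇒  F.........  {b→[0]}
  6. create(c)  ⇒  FF........  {b→[0]; c→[1]}
  7. unlink(b)  ⇒  .F........  {c→[1]}
  8. create(a)  ⇒  FF........  {a→[0]; c→[1]}
  9. create(b)  ⇒  FFF.......  {a→[0]; b→[2]; c→[1]}
  10. append(a, 1)  ⇒  FFFF......  {a→[0, 3]; b→[2]; c→[1]}
  11. append(b, 3)  ⇒  FFFFFFF...  {a→[0, 3]; b→[2, 4, 5, 6]; c→[1]}
  12. unlink(b)  ⇒  FF.F......  {a→[0, 3]; c→[1]}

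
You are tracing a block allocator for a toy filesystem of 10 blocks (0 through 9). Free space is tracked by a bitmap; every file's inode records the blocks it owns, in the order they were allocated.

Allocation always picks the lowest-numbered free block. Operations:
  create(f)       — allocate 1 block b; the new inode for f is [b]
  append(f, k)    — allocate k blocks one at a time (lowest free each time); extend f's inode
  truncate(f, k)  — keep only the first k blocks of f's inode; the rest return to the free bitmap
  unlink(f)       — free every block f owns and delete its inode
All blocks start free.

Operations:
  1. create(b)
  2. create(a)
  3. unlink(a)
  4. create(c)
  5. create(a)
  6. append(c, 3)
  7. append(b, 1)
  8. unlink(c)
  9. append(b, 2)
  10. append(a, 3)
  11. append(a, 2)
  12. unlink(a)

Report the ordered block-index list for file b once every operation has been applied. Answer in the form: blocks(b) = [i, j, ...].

blocks(b) = [0, 6, 1, 3]

  1. create(b)  ⇒  F.........  {b→[0]}
  2. create(a)  ⇒  FF........  {a→[1]; b→[0]}
  3. unlink(a)  ⇒  F.........  {b→[0]}
  4. create(c)  ⇒  FF........  {b→[0]; c→[1]}
  5. create(a)  ⇒  FFF.......  {a→[2]; b→[0]; c→[1]}
  6. append(c, 3)  ⇒  FFFFFF....  {a→[2]; b→[0]; c→[1, 3, 4, 5]}
  7. append(b, 1)  ⇒  FFFFFFF...  {a→[2]; b→[0, 6]; c→[1, 3, 4, 5]}
  8. unlink(c)  ⇒  F.F...F...  {a→[2]; b→[0, 6]}
  9. append(b, 2)  ⇒  FFFF..F...  {a→[2]; b→[0, 6, 1, 3]}
  10. append(a, 3)  ⇒  FFFFFFFF..  {a→[2, 4, 5, 7]; b→[0, 6, 1, 3]}
  11. append(a, 2)  ⇒  FFFFFFFFFF  {a→[2, 4, 5, 7, 8, 9]; b→[0, 6, 1, 3]}
  12. unlink(a)  ⇒  FF.F..F...  {b→[0, 6, 1, 3]}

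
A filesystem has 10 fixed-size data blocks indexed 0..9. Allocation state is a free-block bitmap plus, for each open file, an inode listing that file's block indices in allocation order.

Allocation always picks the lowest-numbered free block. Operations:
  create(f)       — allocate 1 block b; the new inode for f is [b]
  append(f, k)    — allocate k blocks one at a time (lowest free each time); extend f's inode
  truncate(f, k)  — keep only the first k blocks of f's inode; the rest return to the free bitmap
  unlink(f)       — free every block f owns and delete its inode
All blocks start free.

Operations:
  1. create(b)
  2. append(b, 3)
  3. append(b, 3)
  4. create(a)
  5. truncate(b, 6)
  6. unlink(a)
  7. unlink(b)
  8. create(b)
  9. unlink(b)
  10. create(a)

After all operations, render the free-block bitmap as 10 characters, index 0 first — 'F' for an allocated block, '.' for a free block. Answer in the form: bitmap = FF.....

bitmap = F.........

  1. create(b)  ⇒  F.........  {b→[0]}
  2. append(b, 3)  ⇒  FFFF......  {b→[0, 1, 2, 3]}
  3. append(b, 3)  ⇒  FFFFFFF...  {b→[0, 1, 2, 3, 4, 5, 6]}
  4. create(a)  ⇒  FFFFFFFF..  {a→[7]; b→[0, 1, 2, 3, 4, 5, 6]}
  5. truncate(b, 6)  ⇒  FFFFFF.F..  {a→[7]; b→[0, 1, 2, 3, 4, 5]}
  6. unlink(a)  ⇒  FFFFFF....  {b→[0, 1, 2, 3, 4, 5]}
  7. unlink(b)  ⇒  ..........  {}
  8. create(b)  ⇒  F.........  {b→[0]}
  9. unlink(b)  ⇒  ..........  {}
  10. create(a)  ⇒  F.........  {a→[0]}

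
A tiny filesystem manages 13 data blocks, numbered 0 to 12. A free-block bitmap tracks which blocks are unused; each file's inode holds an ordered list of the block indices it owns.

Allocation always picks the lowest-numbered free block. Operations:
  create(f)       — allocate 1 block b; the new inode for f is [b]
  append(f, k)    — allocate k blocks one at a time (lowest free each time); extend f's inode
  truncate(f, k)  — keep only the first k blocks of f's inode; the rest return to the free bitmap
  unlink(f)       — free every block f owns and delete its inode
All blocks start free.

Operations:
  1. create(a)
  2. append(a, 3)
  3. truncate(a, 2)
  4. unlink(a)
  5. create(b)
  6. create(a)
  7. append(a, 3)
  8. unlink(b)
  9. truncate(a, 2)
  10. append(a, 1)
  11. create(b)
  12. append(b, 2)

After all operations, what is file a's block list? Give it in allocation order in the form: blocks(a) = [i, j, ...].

blocks(a) = [1, 2, 0]

  1. create(a)  ⇒  F............  {a→[0]}
  2. append(a, 3)  ⇒  FFFF.........  {a→[0, 1, 2, 3]}
  3. truncate(a, 2)  ⇒  FF...........  {a→[0, 1]}
  4. unlink(a)  ⇒  .............  {}
  5. create(b)  ⇒  F............  {b→[0]}
  6. create(a)  ⇒  FF...........  {a→[1]; b→[0]}
  7. append(a, 3)  ⇒  FFFFF........  {a→[1, 2, 3, 4]; b→[0]}
  8. unlink(b)  ⇒  .FFFF........  {a→[1, 2, 3, 4]}
  9. truncate(a, 2)  ⇒  .FF..........  {a→[1, 2]}
  10. append(a, 1)  ⇒  FFF..........  {a→[1, 2, 0]}
  11. create(b)  ⇒  FFFF.........  {a→[1, 2, 0]; b→[3]}
  12. append(b, 2)  ⇒  FFFFFF.......  {a→[1, 2, 0]; b→[3, 4, 5]}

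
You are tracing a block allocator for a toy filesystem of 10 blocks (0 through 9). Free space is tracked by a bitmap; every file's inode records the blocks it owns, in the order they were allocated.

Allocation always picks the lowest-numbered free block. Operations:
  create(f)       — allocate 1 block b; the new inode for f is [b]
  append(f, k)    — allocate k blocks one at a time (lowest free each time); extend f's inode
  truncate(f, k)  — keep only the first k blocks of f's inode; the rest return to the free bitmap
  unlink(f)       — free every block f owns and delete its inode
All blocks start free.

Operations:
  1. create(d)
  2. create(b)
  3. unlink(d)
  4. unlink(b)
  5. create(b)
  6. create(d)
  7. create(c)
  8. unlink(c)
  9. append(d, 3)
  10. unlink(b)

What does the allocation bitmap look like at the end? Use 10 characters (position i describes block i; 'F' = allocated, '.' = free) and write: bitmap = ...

bitmap = .FFFF.....

  1. create(d)  ⇒  F.........  {d→[0]}
  2. create(b)  ⇒  FF........  {b→[1]; d→[0]}
  3. unlink(d)  ⇒  .F........  {b→[1]}
  4. unlink(b)  ⇒  ..........  {}
  5. create(b)  ⇒  F.........  {b→[0]}
  6. create(d)  ⇒  FF........  {b→[0]; d→[1]}
  7. create(c)  ⇒  FFF.......  {b→[0]; c→[2]; d→[1]}
  8. unlink(c)  ⇒  FF........  {b→[0]; d→[1]}
  9. append(d, 3)  ⇒  FFFFF.....  {b→[0]; d→[1, 2, 3, 4]}
  10. unlink(b)  ⇒  .FFFF.....  {d→[1, 2, 3, 4]}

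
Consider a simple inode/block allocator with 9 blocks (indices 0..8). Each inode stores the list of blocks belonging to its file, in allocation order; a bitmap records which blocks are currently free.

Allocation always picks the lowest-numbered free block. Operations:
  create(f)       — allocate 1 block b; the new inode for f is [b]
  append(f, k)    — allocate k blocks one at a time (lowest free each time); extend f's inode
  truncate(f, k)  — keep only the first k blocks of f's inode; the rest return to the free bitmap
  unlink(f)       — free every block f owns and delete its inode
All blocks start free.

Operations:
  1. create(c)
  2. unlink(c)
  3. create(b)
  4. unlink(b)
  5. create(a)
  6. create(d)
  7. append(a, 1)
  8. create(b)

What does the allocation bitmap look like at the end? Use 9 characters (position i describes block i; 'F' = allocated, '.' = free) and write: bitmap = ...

create(c): bitmap=F........ | c=[0]
unlink(c): bitmap=......... | 
create(b): bitmap=F........ | b=[0]
unlink(b): bitmap=......... | 
create(a): bitmap=F........ | a=[0]
create(d): bitmap=FF....... | a=[0] d=[1]
append(a, 1): bitmap=FFF...... | a=[0, 2] d=[1]
create(b): bitmap=FFFF..... | a=[0, 2] b=[3] d=[1]

bitmap = FFFF.....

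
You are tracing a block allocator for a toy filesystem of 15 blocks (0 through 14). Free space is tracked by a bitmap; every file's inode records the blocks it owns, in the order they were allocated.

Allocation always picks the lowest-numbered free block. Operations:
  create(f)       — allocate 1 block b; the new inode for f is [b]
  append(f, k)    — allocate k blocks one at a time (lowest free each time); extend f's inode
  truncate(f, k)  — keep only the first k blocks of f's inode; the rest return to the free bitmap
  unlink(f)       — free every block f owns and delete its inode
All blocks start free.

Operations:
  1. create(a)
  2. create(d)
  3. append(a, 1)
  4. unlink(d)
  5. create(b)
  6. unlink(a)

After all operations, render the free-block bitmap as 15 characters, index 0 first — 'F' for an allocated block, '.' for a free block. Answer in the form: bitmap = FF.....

create(a): bitmap=F.............. | a=[0]
create(d): bitmap=FF............. | a=[0] d=[1]
append(a, 1): bitmap=FFF............ | a=[0, 2] d=[1]
unlink(d): bitmap=F.F............ | a=[0, 2]
create(b): bitmap=FFF............ | a=[0, 2] b=[1]
unlink(a): bitmap=.F............. | b=[1]

bitmap = .F.............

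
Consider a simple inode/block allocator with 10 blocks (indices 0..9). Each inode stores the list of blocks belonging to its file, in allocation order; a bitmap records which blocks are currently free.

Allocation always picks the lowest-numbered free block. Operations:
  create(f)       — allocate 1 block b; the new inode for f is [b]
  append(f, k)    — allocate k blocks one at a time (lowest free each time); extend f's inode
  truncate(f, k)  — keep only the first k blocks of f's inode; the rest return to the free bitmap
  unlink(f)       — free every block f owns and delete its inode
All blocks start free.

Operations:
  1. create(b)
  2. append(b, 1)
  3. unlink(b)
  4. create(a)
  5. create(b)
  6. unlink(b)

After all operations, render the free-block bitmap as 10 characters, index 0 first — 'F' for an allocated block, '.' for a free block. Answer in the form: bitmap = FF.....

[1] create(b) — b=0 (map F.........)
[2] append(b, 1) — b=0,1 (map FF........)
[3] unlink(b) —  (map ..........)
[4] create(a) — a=0 (map F.........)
[5] create(b) — a=0 b=1 (map FF........)
[6] unlink(b) — a=0 (map F.........)

bitmap = F.........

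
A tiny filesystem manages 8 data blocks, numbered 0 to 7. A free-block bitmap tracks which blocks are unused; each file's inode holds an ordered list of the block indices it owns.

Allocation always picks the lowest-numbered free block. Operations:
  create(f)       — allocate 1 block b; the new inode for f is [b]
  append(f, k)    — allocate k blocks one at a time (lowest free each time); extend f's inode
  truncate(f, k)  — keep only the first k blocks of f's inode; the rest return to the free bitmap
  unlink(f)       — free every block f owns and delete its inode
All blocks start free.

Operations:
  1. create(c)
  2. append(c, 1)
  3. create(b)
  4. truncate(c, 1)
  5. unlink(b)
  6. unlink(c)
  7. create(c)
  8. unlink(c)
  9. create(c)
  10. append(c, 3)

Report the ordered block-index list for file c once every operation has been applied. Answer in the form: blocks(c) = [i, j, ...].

after create(c) → c:[0]  free=[F.......]
after append(c, 1) → c:[0, 1]  free=[FF......]
after create(b) → b:[2], c:[0, 1]  free=[FFF.....]
after truncate(c, 1) → b:[2], c:[0]  free=[F.F.....]
after unlink(b) → c:[0]  free=[F.......]
after unlink(c) →   free=[........]
after create(c) → c:[0]  free=[F.......]
after unlink(c) →   free=[........]
after create(c) → c:[0]  free=[F.......]
after append(c, 3) → c:[0, 1, 2, 3]  free=[FFFF....]

blocks(c) = [0, 1, 2, 3]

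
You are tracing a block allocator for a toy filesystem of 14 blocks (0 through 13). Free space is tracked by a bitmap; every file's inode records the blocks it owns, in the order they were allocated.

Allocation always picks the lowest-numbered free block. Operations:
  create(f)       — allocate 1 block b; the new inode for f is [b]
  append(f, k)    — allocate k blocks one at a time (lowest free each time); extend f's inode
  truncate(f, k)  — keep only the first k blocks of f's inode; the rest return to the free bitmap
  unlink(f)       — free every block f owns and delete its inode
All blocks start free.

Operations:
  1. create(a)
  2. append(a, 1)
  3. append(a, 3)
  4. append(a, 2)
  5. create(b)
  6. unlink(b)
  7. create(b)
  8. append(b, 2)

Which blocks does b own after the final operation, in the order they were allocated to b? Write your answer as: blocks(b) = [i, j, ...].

blocks(b) = [7, 8, 9]

create(a): bitmap=F............. | a=[0]
append(a, 1): bitmap=FF............ | a=[0, 1]
append(a, 3): bitmap=FFFFF......... | a=[0, 1, 2, 3, 4]
append(a, 2): bitmap=FFFFFFF....... | a=[0, 1, 2, 3, 4, 5, 6]
create(b): bitmap=FFFFFFFF...... | a=[0, 1, 2, 3, 4, 5, 6] b=[7]
unlink(b): bitmap=FFFFFFF....... | a=[0, 1, 2, 3, 4, 5, 6]
create(b): bitmap=FFFFFFFF...... | a=[0, 1, 2, 3, 4, 5, 6] b=[7]
append(b, 2): bitmap=FFFFFFFFFF.... | a=[0, 1, 2, 3, 4, 5, 6] b=[7, 8, 9]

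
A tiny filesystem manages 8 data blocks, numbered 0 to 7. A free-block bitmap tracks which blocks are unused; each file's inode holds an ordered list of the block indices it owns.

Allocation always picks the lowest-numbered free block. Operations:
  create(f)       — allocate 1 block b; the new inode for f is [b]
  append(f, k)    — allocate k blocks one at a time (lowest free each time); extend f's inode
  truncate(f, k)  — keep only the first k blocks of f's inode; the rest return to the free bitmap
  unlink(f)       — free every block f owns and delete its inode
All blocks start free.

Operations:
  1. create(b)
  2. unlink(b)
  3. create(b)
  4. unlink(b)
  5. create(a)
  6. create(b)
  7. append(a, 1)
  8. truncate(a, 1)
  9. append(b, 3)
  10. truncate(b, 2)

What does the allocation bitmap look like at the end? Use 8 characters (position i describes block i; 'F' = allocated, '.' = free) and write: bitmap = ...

after create(b) → b:[0]  free=[F.......]
after unlink(b) →   free=[........]
after create(b) → b:[0]  free=[F.......]
after unlink(b) →   free=[........]
after create(a) → a:[0]  free=[F.......]
after create(b) → a:[0], b:[1]  free=[FF......]
after append(a, 1) → a:[0, 2], b:[1]  free=[FFF.....]
after truncate(a, 1) → a:[0], b:[1]  free=[FF......]
after append(b, 3) → a:[0], b:[1, 2, 3, 4]  free=[FFFFF...]
after truncate(b, 2) → a:[0], b:[1, 2]  free=[FFF.....]

bitmap = FFF.....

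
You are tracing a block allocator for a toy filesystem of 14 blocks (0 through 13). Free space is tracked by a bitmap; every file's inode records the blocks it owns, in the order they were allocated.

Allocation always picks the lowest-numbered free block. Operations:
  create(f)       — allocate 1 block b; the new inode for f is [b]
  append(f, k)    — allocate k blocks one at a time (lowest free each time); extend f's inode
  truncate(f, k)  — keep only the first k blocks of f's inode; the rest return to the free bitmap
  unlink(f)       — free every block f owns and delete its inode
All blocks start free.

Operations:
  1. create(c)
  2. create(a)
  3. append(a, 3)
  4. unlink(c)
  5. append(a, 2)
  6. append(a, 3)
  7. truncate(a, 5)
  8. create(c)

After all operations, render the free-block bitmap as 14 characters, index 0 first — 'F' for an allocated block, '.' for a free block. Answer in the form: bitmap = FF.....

create(c): bitmap=F............. | c=[0]
create(a): bitmap=FF............ | a=[1] c=[0]
append(a, 3): bitmap=FFFFF......... | a=[1, 2, 3, 4] c=[0]
unlink(c): bitmap=.FFFF......... | a=[1, 2, 3, 4]
append(a, 2): bitmap=FFFFFF........ | a=[1, 2, 3, 4, 0, 5]
append(a, 3): bitmap=FFFFFFFFF..... | a=[1, 2, 3, 4, 0, 5, 6, 7, 8]
truncate(a, 5): bitmap=FFFFF......... | a=[1, 2, 3, 4, 0]
create(c): bitmap=FFFFFF........ | a=[1, 2, 3, 4, 0] c=[5]

bitmap = FFFFFF........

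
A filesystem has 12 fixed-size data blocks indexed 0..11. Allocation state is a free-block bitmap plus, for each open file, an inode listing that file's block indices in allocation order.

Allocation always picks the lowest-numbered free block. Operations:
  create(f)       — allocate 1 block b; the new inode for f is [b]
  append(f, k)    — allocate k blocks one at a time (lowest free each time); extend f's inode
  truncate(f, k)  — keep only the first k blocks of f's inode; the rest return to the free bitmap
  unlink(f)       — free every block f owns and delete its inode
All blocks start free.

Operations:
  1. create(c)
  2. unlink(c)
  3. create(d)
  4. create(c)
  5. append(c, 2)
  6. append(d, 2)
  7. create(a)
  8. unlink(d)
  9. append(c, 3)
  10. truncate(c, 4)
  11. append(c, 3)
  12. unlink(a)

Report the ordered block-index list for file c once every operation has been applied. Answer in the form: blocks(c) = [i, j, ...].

[1] create(c) — c=0 (map F...........)
[2] unlink(c) —  (map ............)
[3] create(d) — d=0 (map F...........)
[4] create(c) — c=1 d=0 (map FF..........)
[5] append(c, 2) — c=1,2,3 d=0 (map FFFF........)
[6] append(d, 2) — c=1,2,3 d=0,4,5 (map FFFFFF......)
[7] create(a) — a=6 c=1,2,3 d=0,4,5 (map FFFFFFF.....)
[8] unlink(d) — a=6 c=1,2,3 (map .FFF..F.....)
[9] append(c, 3) — a=6 c=1,2,3,0,4,5 (map FFFFFFF.....)
[10] truncate(c, 4) — a=6 c=1,2,3,0 (map FFFF..F.....)
[11] append(c, 3) — a=6 c=1,2,3,0,4,5,7 (map FFFFFFFF....)
[12] unlink(a) — c=1,2,3,0,4,5,7 (map FFFFFF.F....)

blocks(c) = [1, 2, 3, 0, 4, 5, 7]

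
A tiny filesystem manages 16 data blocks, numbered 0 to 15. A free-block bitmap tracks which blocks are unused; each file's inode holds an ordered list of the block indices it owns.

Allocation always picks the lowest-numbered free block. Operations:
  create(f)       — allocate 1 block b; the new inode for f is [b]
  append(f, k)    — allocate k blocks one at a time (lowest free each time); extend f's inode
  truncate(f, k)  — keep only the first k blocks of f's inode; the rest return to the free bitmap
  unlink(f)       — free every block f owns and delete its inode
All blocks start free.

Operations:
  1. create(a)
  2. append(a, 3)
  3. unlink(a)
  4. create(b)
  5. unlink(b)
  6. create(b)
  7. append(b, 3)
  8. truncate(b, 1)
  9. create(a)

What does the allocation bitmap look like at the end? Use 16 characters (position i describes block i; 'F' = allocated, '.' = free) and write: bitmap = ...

create(a): bitmap=F............... | a=[0]
append(a, 3): bitmap=FFFF............ | a=[0, 1, 2, 3]
unlink(a): bitmap=................ | 
create(b): bitmap=F............... | b=[0]
unlink(b): bitmap=................ | 
create(b): bitmap=F............... | b=[0]
append(b, 3): bitmap=FFFF............ | b=[0, 1, 2, 3]
truncate(b, 1): bitmap=F............... | b=[0]
create(a): bitmap=FF.............. | a=[1] b=[0]

bitmap = FF..............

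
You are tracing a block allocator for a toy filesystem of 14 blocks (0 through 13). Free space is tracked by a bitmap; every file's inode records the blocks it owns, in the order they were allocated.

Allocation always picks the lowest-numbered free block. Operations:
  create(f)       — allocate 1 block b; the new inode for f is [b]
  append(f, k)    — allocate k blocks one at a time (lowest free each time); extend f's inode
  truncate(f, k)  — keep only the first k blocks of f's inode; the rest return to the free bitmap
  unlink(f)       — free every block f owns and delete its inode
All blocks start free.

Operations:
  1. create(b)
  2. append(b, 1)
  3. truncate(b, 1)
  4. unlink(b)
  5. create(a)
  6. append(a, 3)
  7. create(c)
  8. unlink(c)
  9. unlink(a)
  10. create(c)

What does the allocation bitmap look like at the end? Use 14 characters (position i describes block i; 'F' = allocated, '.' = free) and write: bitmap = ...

  1. create(b)  ⇒  F.............  {b→[0]}
  2. append(b, 1)  ⇒  FF............  {b→[0, 1]}
  3. truncate(b, 1)  ⇒  F.............  {b→[0]}
  4. unlink(b)  ⇒  ..............  {}
  5. create(a)  ⇒  F.............  {a→[0]}
  6. append(a, 3)  ⇒  FFFF..........  {a→[0, 1, 2, 3]}
  7. create(c)  ⇒  FFFFF.........  {a→[0, 1, 2, 3]; c→[4]}
  8. unlink(c)  ⇒  FFFF..........  {a→[0, 1, 2, 3]}
  9. unlink(a)  ⇒  ..............  {}
  10. create(c)  ⇒  F.............  {c→[0]}

bitmap = F.............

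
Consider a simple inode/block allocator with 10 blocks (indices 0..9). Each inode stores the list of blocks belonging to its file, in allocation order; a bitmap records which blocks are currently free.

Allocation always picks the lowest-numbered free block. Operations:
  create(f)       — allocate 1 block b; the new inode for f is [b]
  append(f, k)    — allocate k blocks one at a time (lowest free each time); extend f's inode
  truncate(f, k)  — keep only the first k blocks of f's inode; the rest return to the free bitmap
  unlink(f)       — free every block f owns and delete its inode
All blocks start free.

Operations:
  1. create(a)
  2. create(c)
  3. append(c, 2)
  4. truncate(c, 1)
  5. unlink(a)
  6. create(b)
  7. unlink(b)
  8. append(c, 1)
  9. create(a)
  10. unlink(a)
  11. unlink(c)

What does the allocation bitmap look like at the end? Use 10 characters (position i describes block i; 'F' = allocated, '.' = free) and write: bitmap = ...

bitmap = ..........

  1. create(a)  ⇒  F.........  {a→[0]}
  2. create(c)  ⇒  FF........  {a→[0]; c→[1]}
  3. append(c, 2)  ⇒  FFFF......  {a→[0]; c→[1, 2, 3]}
  4. truncate(c, 1)  ⇒  FF........  {a→[0]; c→[1]}
  5. unlink(a)  ⇒  .F........  {c→[1]}
  6. create(b)  ⇒  FF........  {b→[0]; c→[1]}
  7. unlink(b)  ⇒  .F........  {c→[1]}
  8. append(c, 1)  ⇒  FF........  {c→[1, 0]}
  9. create(a)  ⇒  FFF.......  {a→[2]; c→[1, 0]}
  10. unlink(a)  ⇒  FF........  {c→[1, 0]}
  11. unlink(c)  ⇒  ..........  {}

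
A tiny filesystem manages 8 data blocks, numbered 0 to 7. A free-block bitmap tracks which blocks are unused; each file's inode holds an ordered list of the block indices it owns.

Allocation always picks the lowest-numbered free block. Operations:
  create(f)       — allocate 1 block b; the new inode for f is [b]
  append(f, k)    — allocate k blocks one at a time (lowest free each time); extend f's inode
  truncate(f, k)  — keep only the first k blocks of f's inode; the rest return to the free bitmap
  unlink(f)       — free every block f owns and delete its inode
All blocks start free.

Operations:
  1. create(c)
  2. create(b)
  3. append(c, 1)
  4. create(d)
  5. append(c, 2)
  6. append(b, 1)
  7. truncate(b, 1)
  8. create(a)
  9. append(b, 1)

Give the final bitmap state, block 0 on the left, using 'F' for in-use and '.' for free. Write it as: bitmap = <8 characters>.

bitmap = FFFFFFFF

after create(c) → c:[0]  free=[F.......]
after create(b) → b:[1], c:[0]  free=[FF......]
after append(c, 1) → b:[1], c:[0, 2]  free=[FFF.....]
after create(d) → b:[1], c:[0, 2], d:[3]  free=[FFFF....]
after append(c, 2) → b:[1], c:[0, 2, 4, 5], d:[3]  free=[FFFFFF..]
after append(b, 1) → b:[1, 6], c:[0, 2, 4, 5], d:[3]  free=[FFFFFFF.]
after truncate(b, 1) → b:[1], c:[0, 2, 4, 5], d:[3]  free=[FFFFFF..]
after create(a) → a:[6], b:[1], c:[0, 2, 4, 5], d:[3]  free=[FFFFFFF.]
after append(b, 1) → a:[6], b:[1, 7], c:[0, 2, 4, 5], d:[3]  free=[FFFFFFFF]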